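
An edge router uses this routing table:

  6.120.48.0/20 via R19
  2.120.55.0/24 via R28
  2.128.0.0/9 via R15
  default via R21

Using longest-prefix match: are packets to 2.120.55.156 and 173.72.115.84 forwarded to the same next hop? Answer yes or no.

no

2.120.55.156: longest match 2.120.55.0/24 -> R28
173.72.115.84: longest match 0.0.0.0/0 -> R21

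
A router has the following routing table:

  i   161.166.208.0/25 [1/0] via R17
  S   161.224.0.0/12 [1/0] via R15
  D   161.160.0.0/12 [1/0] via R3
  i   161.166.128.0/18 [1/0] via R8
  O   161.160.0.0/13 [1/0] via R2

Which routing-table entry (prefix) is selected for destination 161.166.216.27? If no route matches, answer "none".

161.160.0.0/13

Entries matching 161.166.216.27:
  161.160.0.0/12 (161.160.0.0 - 161.175.255.255)
  161.160.0.0/13 (161.160.0.0 - 161.167.255.255)
Most specific is 161.160.0.0/13.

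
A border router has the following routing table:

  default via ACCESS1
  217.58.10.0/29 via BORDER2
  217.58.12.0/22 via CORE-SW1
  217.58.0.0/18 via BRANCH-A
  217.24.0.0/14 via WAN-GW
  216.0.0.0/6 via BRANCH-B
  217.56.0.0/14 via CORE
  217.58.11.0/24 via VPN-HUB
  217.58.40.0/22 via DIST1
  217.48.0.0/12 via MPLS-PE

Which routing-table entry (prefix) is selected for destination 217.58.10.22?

217.58.0.0/18

Entries matching 217.58.10.22:
  0.0.0.0/0 (default, matches everything)
  216.0.0.0/6 (216.0.0.0 - 219.255.255.255)
  217.48.0.0/12 (217.48.0.0 - 217.63.255.255)
  217.56.0.0/14 (217.56.0.0 - 217.59.255.255)
  217.58.0.0/18 (217.58.0.0 - 217.58.63.255)
Most specific is 217.58.0.0/18.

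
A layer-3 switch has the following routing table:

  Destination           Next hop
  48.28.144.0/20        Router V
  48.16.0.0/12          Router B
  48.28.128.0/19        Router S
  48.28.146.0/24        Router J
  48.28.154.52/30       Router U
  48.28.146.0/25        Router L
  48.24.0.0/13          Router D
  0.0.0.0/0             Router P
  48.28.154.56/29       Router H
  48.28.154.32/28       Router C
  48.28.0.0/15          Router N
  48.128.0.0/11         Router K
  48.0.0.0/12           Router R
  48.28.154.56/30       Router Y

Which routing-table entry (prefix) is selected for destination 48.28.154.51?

Entries matching 48.28.154.51:
  0.0.0.0/0 (default, matches everything)
  48.16.0.0/12 (48.16.0.0 - 48.31.255.255)
  48.24.0.0/13 (48.24.0.0 - 48.31.255.255)
  48.28.0.0/15 (48.28.0.0 - 48.29.255.255)
  48.28.128.0/19 (48.28.128.0 - 48.28.159.255)
  48.28.144.0/20 (48.28.144.0 - 48.28.159.255)
Most specific is 48.28.144.0/20.

48.28.144.0/20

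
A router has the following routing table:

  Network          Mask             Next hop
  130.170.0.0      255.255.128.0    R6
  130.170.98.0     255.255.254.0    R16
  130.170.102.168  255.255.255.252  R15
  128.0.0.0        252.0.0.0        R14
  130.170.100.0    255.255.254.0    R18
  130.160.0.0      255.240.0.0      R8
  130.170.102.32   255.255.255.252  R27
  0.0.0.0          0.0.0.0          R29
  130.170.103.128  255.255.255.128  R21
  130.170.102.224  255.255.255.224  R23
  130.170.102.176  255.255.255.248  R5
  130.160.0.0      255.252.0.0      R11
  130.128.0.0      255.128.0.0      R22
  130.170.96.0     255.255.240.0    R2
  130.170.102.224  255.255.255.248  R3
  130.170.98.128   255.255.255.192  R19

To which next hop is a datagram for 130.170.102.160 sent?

Routes whose prefix contains 130.170.102.160:
  0.0.0.0/0 (default, matches everything) -> R29
  128.0.0.0/6 (128.0.0.0 - 131.255.255.255) -> R14
  130.128.0.0/9 (130.128.0.0 - 130.255.255.255) -> R22
  130.160.0.0/12 (130.160.0.0 - 130.175.255.255) -> R8
  130.170.0.0/17 (130.170.0.0 - 130.170.127.255) -> R6
  130.170.96.0/20 (130.170.96.0 - 130.170.111.255) -> R2
More-specific entries that do NOT match:
  130.170.102.168/30 (130.170.102.168 - 130.170.102.171) does not contain 130.170.102.160
  130.170.102.32/30 (130.170.102.32 - 130.170.102.35) does not contain 130.170.102.160
  130.170.102.176/29 (130.170.102.176 - 130.170.102.183) does not contain 130.170.102.160
  130.170.102.224/29 (130.170.102.224 - 130.170.102.231) does not contain 130.170.102.160
  130.170.102.224/27 (130.170.102.224 - 130.170.102.255) does not contain 130.170.102.160
  130.170.98.128/26 (130.170.98.128 - 130.170.98.191) does not contain 130.170.102.160
  130.170.103.128/25 (130.170.103.128 - 130.170.103.255) does not contain 130.170.102.160
  130.170.98.0/23 (130.170.98.0 - 130.170.99.255) does not contain 130.170.102.160
  130.170.100.0/23 (130.170.100.0 - 130.170.101.255) does not contain 130.170.102.160
Longest matching prefix is /20 -> next hop R2.

R2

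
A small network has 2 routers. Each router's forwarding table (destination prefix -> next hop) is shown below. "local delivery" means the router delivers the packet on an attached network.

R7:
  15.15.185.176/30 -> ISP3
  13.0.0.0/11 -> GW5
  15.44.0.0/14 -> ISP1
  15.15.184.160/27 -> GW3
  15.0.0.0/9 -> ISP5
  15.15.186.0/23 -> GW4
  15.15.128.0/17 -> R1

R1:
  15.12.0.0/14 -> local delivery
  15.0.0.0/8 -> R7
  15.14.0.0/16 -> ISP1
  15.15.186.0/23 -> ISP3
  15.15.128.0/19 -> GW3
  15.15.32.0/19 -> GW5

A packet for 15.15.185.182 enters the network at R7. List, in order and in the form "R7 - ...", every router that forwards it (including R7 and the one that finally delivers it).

R7 - R1

At R7: longest match for 15.15.185.182 is 15.15.128.0/17 -> R1
At R1: longest match for 15.15.185.182 is 15.12.0.0/14 -> local delivery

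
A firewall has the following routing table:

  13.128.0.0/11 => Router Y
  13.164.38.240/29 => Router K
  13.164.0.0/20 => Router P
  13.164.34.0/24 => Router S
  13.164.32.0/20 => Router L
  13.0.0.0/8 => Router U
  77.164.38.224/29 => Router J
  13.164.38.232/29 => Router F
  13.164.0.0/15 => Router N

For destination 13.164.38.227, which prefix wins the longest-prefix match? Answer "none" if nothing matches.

13.164.32.0/20

Entries matching 13.164.38.227:
  13.0.0.0/8 (13.0.0.0 - 13.255.255.255)
  13.164.0.0/15 (13.164.0.0 - 13.165.255.255)
  13.164.32.0/20 (13.164.32.0 - 13.164.47.255)
Most specific is 13.164.32.0/20.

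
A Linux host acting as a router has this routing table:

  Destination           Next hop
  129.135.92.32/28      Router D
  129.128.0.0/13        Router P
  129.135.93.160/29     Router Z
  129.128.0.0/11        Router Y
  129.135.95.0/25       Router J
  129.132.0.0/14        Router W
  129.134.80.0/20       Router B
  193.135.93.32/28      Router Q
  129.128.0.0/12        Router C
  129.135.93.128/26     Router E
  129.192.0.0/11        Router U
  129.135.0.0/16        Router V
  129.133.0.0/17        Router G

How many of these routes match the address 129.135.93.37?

5

Prefixes containing 129.135.93.37:
  129.128.0.0/11 (129.128.0.0 - 129.159.255.255)
  129.128.0.0/12 (129.128.0.0 - 129.143.255.255)
  129.128.0.0/13 (129.128.0.0 - 129.135.255.255)
  129.132.0.0/14 (129.132.0.0 - 129.135.255.255)
  129.135.0.0/16 (129.135.0.0 - 129.135.255.255)
Total matching entries: 5.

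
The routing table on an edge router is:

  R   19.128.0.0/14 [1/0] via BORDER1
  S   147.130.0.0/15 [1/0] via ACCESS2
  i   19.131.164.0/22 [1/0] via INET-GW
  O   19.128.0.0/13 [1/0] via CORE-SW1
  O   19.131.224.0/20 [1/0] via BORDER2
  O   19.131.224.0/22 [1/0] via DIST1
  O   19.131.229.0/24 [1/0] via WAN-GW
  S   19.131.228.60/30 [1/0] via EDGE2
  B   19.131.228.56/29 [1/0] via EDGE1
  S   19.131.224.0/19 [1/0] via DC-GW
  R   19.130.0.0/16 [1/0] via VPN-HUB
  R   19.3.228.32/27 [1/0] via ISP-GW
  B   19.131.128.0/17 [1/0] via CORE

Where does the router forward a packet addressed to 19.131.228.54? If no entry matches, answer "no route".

Routes whose prefix contains 19.131.228.54:
  19.128.0.0/13 (19.128.0.0 - 19.135.255.255) -> CORE-SW1
  19.128.0.0/14 (19.128.0.0 - 19.131.255.255) -> BORDER1
  19.131.128.0/17 (19.131.128.0 - 19.131.255.255) -> CORE
  19.131.224.0/19 (19.131.224.0 - 19.131.255.255) -> DC-GW
  19.131.224.0/20 (19.131.224.0 - 19.131.239.255) -> BORDER2
More-specific entries that do NOT match:
  19.131.228.60/30 (19.131.228.60 - 19.131.228.63) does not contain 19.131.228.54
  19.131.228.56/29 (19.131.228.56 - 19.131.228.63) does not contain 19.131.228.54
  19.3.228.32/27 (19.3.228.32 - 19.3.228.63) does not contain 19.131.228.54
  19.131.229.0/24 (19.131.229.0 - 19.131.229.255) does not contain 19.131.228.54
  19.131.164.0/22 (19.131.164.0 - 19.131.167.255) does not contain 19.131.228.54
  19.131.224.0/22 (19.131.224.0 - 19.131.227.255) does not contain 19.131.228.54
Longest matching prefix is /20 -> next hop BORDER2.

BORDER2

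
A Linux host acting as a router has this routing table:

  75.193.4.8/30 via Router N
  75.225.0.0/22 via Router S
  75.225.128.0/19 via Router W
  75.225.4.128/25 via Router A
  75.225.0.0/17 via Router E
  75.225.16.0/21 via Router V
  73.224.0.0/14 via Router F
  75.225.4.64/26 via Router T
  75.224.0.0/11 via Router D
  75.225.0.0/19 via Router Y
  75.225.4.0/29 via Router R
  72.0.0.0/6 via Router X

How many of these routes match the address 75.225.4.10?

4

Prefixes containing 75.225.4.10:
  72.0.0.0/6 (72.0.0.0 - 75.255.255.255)
  75.224.0.0/11 (75.224.0.0 - 75.255.255.255)
  75.225.0.0/17 (75.225.0.0 - 75.225.127.255)
  75.225.0.0/19 (75.225.0.0 - 75.225.31.255)
Total matching entries: 4.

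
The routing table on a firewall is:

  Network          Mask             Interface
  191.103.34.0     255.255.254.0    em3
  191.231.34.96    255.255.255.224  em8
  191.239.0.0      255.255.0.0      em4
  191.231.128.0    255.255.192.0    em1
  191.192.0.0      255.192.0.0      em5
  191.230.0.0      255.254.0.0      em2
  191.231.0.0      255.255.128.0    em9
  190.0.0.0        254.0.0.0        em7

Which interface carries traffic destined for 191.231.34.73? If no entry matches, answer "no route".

Routes whose prefix contains 191.231.34.73:
  190.0.0.0/7 (190.0.0.0 - 191.255.255.255) -> em7
  191.192.0.0/10 (191.192.0.0 - 191.255.255.255) -> em5
  191.230.0.0/15 (191.230.0.0 - 191.231.255.255) -> em2
  191.231.0.0/17 (191.231.0.0 - 191.231.127.255) -> em9
More-specific entries that do NOT match:
  191.231.34.96/27 (191.231.34.96 - 191.231.34.127) does not contain 191.231.34.73
  191.103.34.0/23 (191.103.34.0 - 191.103.35.255) does not contain 191.231.34.73
  191.231.128.0/18 (191.231.128.0 - 191.231.191.255) does not contain 191.231.34.73
Longest matching prefix is /17 -> interface em9.

em9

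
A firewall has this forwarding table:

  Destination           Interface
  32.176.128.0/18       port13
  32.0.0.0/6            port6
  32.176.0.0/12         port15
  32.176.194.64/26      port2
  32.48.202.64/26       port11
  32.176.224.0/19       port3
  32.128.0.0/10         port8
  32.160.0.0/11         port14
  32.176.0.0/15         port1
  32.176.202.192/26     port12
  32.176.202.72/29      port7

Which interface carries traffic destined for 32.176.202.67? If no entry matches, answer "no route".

Routes whose prefix contains 32.176.202.67:
  32.0.0.0/6 (32.0.0.0 - 35.255.255.255) -> port6
  32.128.0.0/10 (32.128.0.0 - 32.191.255.255) -> port8
  32.160.0.0/11 (32.160.0.0 - 32.191.255.255) -> port14
  32.176.0.0/12 (32.176.0.0 - 32.191.255.255) -> port15
  32.176.0.0/15 (32.176.0.0 - 32.177.255.255) -> port1
More-specific entries that do NOT match:
  32.176.202.72/29 (32.176.202.72 - 32.176.202.79) does not contain 32.176.202.67
  32.176.194.64/26 (32.176.194.64 - 32.176.194.127) does not contain 32.176.202.67
  32.48.202.64/26 (32.48.202.64 - 32.48.202.127) does not contain 32.176.202.67
  32.176.202.192/26 (32.176.202.192 - 32.176.202.255) does not contain 32.176.202.67
  32.176.224.0/19 (32.176.224.0 - 32.176.255.255) does not contain 32.176.202.67
  32.176.128.0/18 (32.176.128.0 - 32.176.191.255) does not contain 32.176.202.67
Longest matching prefix is /15 -> interface port1.

port1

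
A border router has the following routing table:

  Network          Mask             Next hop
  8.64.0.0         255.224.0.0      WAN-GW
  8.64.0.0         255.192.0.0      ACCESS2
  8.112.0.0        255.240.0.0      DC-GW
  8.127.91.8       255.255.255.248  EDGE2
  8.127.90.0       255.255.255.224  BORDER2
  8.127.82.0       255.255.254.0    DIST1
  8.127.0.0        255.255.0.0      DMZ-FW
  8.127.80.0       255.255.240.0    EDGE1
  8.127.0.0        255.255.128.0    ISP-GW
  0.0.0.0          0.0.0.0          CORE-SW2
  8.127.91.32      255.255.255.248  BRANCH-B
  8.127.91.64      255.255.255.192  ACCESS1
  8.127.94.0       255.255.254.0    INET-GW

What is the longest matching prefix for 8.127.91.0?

Entries matching 8.127.91.0:
  0.0.0.0/0 (default, matches everything)
  8.64.0.0/10 (8.64.0.0 - 8.127.255.255)
  8.112.0.0/12 (8.112.0.0 - 8.127.255.255)
  8.127.0.0/16 (8.127.0.0 - 8.127.255.255)
  8.127.0.0/17 (8.127.0.0 - 8.127.127.255)
  8.127.80.0/20 (8.127.80.0 - 8.127.95.255)
Most specific is 8.127.80.0/20.

8.127.80.0/20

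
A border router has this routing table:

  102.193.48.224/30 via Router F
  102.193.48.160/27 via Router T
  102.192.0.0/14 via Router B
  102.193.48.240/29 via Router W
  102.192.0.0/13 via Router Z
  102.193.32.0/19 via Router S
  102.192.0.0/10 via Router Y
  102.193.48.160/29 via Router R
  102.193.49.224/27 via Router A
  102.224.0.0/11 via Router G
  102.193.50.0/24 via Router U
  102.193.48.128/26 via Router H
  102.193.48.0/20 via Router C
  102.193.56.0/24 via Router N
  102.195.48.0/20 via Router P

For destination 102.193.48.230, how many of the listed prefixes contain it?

Prefixes containing 102.193.48.230:
  102.192.0.0/10 (102.192.0.0 - 102.255.255.255)
  102.192.0.0/13 (102.192.0.0 - 102.199.255.255)
  102.192.0.0/14 (102.192.0.0 - 102.195.255.255)
  102.193.32.0/19 (102.193.32.0 - 102.193.63.255)
  102.193.48.0/20 (102.193.48.0 - 102.193.63.255)
Total matching entries: 5.

5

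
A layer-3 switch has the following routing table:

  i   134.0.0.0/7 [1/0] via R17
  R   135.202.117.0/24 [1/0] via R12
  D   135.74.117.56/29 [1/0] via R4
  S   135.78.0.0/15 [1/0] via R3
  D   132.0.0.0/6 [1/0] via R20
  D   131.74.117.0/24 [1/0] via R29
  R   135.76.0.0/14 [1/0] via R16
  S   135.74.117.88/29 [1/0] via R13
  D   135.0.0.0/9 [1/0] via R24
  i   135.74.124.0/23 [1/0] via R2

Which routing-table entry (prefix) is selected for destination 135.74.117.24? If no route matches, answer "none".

135.0.0.0/9

Entries matching 135.74.117.24:
  132.0.0.0/6 (132.0.0.0 - 135.255.255.255)
  134.0.0.0/7 (134.0.0.0 - 135.255.255.255)
  135.0.0.0/9 (135.0.0.0 - 135.127.255.255)
Most specific is 135.0.0.0/9.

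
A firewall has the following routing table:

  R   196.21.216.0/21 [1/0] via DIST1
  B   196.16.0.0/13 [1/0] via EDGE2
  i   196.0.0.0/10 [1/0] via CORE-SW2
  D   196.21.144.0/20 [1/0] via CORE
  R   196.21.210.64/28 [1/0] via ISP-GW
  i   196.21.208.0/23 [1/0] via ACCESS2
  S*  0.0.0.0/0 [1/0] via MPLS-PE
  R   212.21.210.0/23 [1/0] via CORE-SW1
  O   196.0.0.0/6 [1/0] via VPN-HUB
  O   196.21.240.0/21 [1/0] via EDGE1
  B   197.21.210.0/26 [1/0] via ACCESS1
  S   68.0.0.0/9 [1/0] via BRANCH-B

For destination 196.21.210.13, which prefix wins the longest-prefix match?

Entries matching 196.21.210.13:
  0.0.0.0/0 (default, matches everything)
  196.0.0.0/6 (196.0.0.0 - 199.255.255.255)
  196.0.0.0/10 (196.0.0.0 - 196.63.255.255)
  196.16.0.0/13 (196.16.0.0 - 196.23.255.255)
Most specific is 196.16.0.0/13.

196.16.0.0/13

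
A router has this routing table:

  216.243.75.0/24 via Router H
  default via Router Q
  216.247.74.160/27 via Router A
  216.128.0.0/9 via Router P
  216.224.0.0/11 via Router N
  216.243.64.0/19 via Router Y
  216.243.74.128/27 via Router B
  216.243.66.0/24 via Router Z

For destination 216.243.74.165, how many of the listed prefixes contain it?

Prefixes containing 216.243.74.165:
  0.0.0.0/0 (default, matches everything)
  216.128.0.0/9 (216.128.0.0 - 216.255.255.255)
  216.224.0.0/11 (216.224.0.0 - 216.255.255.255)
  216.243.64.0/19 (216.243.64.0 - 216.243.95.255)
Total matching entries: 4.

4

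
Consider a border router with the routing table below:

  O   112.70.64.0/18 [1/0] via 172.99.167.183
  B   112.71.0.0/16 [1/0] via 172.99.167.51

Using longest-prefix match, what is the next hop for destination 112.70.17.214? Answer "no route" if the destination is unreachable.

No entry's prefix contains 112.70.17.214; there is no default route.

no route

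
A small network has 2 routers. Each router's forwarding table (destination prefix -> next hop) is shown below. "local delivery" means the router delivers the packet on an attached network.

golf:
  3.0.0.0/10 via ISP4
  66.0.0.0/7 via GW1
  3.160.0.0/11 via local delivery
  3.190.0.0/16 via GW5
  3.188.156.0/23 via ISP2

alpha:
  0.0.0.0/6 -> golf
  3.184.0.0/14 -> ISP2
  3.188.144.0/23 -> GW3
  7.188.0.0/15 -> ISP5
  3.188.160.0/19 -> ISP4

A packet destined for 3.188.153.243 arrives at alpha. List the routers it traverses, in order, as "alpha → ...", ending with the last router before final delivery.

alpha → golf

At alpha: longest match for 3.188.153.243 is 0.0.0.0/6 -> golf
At golf: longest match for 3.188.153.243 is 3.160.0.0/11 -> local delivery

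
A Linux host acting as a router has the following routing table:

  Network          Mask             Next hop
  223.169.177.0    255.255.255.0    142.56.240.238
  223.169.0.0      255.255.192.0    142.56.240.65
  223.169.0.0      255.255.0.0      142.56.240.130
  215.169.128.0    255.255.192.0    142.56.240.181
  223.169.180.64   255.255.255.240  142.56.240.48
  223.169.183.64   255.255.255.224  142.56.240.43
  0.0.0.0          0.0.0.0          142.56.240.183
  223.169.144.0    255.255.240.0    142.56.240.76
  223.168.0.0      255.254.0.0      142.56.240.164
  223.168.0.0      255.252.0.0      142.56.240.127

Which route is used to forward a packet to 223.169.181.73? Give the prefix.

Entries matching 223.169.181.73:
  0.0.0.0/0 (default, matches everything)
  223.168.0.0/14 (223.168.0.0 - 223.171.255.255)
  223.168.0.0/15 (223.168.0.0 - 223.169.255.255)
  223.169.0.0/16 (223.169.0.0 - 223.169.255.255)
Most specific is 223.169.0.0/16.

223.169.0.0/16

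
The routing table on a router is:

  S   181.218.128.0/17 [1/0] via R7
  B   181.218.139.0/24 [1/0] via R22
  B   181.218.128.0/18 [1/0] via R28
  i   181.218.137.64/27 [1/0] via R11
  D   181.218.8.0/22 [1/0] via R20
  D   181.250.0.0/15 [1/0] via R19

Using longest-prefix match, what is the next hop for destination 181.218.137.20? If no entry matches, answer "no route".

R28

Routes whose prefix contains 181.218.137.20:
  181.218.128.0/17 (181.218.128.0 - 181.218.255.255) -> R7
  181.218.128.0/18 (181.218.128.0 - 181.218.191.255) -> R28
More-specific entries that do NOT match:
  181.218.137.64/27 (181.218.137.64 - 181.218.137.95) does not contain 181.218.137.20
  181.218.139.0/24 (181.218.139.0 - 181.218.139.255) does not contain 181.218.137.20
  181.218.8.0/22 (181.218.8.0 - 181.218.11.255) does not contain 181.218.137.20
Longest matching prefix is /18 -> next hop R28.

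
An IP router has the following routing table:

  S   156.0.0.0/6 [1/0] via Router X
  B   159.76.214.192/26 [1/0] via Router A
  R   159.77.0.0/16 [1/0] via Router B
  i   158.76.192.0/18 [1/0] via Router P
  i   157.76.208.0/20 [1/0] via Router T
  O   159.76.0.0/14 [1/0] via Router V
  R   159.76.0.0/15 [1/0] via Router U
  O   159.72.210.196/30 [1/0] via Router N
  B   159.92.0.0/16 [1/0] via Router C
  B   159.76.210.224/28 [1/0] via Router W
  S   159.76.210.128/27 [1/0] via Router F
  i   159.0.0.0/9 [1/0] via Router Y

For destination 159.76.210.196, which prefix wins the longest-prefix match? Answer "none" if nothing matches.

Entries matching 159.76.210.196:
  156.0.0.0/6 (156.0.0.0 - 159.255.255.255)
  159.0.0.0/9 (159.0.0.0 - 159.127.255.255)
  159.76.0.0/14 (159.76.0.0 - 159.79.255.255)
  159.76.0.0/15 (159.76.0.0 - 159.77.255.255)
Most specific is 159.76.0.0/15.

159.76.0.0/15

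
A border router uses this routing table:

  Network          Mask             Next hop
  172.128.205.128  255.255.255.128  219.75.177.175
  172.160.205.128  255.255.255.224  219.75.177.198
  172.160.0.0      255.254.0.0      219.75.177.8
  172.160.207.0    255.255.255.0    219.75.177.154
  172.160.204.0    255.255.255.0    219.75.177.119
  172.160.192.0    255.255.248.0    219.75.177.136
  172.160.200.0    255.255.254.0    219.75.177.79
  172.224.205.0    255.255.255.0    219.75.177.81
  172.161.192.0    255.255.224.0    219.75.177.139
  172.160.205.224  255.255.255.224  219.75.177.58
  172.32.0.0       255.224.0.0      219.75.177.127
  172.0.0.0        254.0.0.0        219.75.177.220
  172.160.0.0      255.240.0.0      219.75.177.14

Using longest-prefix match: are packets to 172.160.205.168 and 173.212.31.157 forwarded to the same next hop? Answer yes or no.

no

172.160.205.168: longest match 172.160.0.0/15 -> 219.75.177.8
173.212.31.157: longest match 172.0.0.0/7 -> 219.75.177.220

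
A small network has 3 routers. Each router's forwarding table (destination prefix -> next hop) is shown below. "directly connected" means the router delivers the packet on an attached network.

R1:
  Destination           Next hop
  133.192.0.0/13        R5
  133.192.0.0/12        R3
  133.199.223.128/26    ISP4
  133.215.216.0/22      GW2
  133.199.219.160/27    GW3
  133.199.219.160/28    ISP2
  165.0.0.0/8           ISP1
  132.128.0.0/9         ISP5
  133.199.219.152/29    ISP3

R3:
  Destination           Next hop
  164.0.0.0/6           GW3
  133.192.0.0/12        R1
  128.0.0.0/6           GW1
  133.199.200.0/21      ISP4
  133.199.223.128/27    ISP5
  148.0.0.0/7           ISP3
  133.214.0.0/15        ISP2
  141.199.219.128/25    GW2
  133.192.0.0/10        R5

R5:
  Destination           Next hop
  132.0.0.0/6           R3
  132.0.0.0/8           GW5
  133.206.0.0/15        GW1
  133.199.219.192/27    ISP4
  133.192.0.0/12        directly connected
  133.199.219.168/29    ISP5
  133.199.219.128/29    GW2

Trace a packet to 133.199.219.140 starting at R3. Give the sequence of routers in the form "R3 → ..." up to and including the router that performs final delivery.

At R3: longest match for 133.199.219.140 is 133.192.0.0/12 -> R1
At R1: longest match for 133.199.219.140 is 133.192.0.0/13 -> R5
At R5: longest match for 133.199.219.140 is 133.192.0.0/12 -> directly connected

R3 → R1 → R5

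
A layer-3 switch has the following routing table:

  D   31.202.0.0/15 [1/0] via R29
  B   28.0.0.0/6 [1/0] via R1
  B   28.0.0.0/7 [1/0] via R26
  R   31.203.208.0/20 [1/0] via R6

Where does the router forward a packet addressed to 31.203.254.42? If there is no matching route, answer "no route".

Routes whose prefix contains 31.203.254.42:
  28.0.0.0/6 (28.0.0.0 - 31.255.255.255) -> R1
  31.202.0.0/15 (31.202.0.0 - 31.203.255.255) -> R29
More-specific entries that do NOT match:
  31.203.208.0/20 (31.203.208.0 - 31.203.223.255) does not contain 31.203.254.42
Longest matching prefix is /15 -> next hop R29.

R29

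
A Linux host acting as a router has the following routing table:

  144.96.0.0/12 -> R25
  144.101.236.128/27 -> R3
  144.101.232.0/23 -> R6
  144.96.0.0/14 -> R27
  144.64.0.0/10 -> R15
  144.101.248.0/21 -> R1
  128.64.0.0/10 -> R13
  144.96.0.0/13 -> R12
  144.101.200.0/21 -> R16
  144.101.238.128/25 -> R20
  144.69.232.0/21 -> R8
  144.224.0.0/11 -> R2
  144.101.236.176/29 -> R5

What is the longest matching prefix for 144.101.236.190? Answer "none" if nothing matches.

144.96.0.0/13

Entries matching 144.101.236.190:
  144.64.0.0/10 (144.64.0.0 - 144.127.255.255)
  144.96.0.0/12 (144.96.0.0 - 144.111.255.255)
  144.96.0.0/13 (144.96.0.0 - 144.103.255.255)
Most specific is 144.96.0.0/13.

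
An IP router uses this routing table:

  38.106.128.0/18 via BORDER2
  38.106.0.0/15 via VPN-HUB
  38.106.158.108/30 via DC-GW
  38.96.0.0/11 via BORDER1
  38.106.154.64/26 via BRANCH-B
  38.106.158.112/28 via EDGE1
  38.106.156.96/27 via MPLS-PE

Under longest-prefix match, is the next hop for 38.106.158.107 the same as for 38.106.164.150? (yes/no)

yes

38.106.158.107: longest match 38.106.128.0/18 -> BORDER2
38.106.164.150: longest match 38.106.128.0/18 -> BORDER2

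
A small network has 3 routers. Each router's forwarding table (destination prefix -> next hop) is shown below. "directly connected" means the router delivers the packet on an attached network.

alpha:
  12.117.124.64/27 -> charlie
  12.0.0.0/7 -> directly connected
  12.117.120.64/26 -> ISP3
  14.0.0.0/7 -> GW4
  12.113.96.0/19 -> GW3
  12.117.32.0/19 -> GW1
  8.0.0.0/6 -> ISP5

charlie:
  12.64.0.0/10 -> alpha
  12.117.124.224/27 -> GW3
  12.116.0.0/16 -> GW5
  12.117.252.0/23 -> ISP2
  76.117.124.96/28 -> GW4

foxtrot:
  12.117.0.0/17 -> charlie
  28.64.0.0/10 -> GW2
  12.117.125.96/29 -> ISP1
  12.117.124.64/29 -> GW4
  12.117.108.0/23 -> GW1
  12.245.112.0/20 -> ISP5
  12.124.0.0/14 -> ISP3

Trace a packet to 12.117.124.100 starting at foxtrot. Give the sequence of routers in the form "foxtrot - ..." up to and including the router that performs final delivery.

foxtrot - charlie - alpha

At foxtrot: longest match for 12.117.124.100 is 12.117.0.0/17 -> charlie
At charlie: longest match for 12.117.124.100 is 12.64.0.0/10 -> alpha
At alpha: longest match for 12.117.124.100 is 12.0.0.0/7 -> directly connected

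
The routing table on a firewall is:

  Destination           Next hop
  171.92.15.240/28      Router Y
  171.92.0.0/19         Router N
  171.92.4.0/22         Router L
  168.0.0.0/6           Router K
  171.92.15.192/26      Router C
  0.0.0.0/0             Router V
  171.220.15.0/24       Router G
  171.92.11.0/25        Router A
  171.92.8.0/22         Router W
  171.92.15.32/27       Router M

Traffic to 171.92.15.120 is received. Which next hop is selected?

Router N

Routes whose prefix contains 171.92.15.120:
  0.0.0.0/0 (default, matches everything) -> Router V
  168.0.0.0/6 (168.0.0.0 - 171.255.255.255) -> Router K
  171.92.0.0/19 (171.92.0.0 - 171.92.31.255) -> Router N
More-specific entries that do NOT match:
  171.92.15.240/28 (171.92.15.240 - 171.92.15.255) does not contain 171.92.15.120
  171.92.15.32/27 (171.92.15.32 - 171.92.15.63) does not contain 171.92.15.120
  171.92.15.192/26 (171.92.15.192 - 171.92.15.255) does not contain 171.92.15.120
  171.92.11.0/25 (171.92.11.0 - 171.92.11.127) does not contain 171.92.15.120
  171.220.15.0/24 (171.220.15.0 - 171.220.15.255) does not contain 171.92.15.120
  171.92.4.0/22 (171.92.4.0 - 171.92.7.255) does not contain 171.92.15.120
  171.92.8.0/22 (171.92.8.0 - 171.92.11.255) does not contain 171.92.15.120
Longest matching prefix is /19 -> next hop Router N.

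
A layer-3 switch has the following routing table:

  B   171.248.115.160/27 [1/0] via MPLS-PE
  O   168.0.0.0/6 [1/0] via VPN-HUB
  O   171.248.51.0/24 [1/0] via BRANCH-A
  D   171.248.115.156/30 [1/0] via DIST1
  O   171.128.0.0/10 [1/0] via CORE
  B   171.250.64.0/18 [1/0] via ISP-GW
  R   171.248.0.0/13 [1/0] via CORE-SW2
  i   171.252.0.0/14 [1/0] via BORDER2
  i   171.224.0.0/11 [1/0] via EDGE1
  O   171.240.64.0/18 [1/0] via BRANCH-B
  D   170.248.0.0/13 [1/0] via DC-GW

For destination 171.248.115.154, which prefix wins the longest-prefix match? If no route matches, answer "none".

Entries matching 171.248.115.154:
  168.0.0.0/6 (168.0.0.0 - 171.255.255.255)
  171.224.0.0/11 (171.224.0.0 - 171.255.255.255)
  171.248.0.0/13 (171.248.0.0 - 171.255.255.255)
Most specific is 171.248.0.0/13.

171.248.0.0/13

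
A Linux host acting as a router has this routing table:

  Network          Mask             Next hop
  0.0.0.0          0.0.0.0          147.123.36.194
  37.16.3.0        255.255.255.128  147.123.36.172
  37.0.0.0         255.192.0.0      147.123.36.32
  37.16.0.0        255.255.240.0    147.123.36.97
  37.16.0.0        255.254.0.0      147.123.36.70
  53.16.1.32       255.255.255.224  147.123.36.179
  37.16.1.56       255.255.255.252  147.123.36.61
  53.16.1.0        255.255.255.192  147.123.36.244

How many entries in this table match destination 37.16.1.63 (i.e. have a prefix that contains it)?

4

Prefixes containing 37.16.1.63:
  0.0.0.0/0 (default, matches everything)
  37.0.0.0/10 (37.0.0.0 - 37.63.255.255)
  37.16.0.0/15 (37.16.0.0 - 37.17.255.255)
  37.16.0.0/20 (37.16.0.0 - 37.16.15.255)
Total matching entries: 4.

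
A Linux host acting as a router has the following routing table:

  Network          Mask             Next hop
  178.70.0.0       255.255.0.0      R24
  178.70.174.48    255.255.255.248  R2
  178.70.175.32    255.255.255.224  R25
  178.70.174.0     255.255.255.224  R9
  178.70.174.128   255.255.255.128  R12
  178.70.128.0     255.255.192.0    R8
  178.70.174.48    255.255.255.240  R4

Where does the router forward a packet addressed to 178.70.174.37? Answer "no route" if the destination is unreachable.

R8

Routes whose prefix contains 178.70.174.37:
  178.70.0.0/16 (178.70.0.0 - 178.70.255.255) -> R24
  178.70.128.0/18 (178.70.128.0 - 178.70.191.255) -> R8
More-specific entries that do NOT match:
  178.70.174.48/29 (178.70.174.48 - 178.70.174.55) does not contain 178.70.174.37
  178.70.174.48/28 (178.70.174.48 - 178.70.174.63) does not contain 178.70.174.37
  178.70.175.32/27 (178.70.175.32 - 178.70.175.63) does not contain 178.70.174.37
  178.70.174.0/27 (178.70.174.0 - 178.70.174.31) does not contain 178.70.174.37
  178.70.174.128/25 (178.70.174.128 - 178.70.174.255) does not contain 178.70.174.37
Longest matching prefix is /18 -> next hop R8.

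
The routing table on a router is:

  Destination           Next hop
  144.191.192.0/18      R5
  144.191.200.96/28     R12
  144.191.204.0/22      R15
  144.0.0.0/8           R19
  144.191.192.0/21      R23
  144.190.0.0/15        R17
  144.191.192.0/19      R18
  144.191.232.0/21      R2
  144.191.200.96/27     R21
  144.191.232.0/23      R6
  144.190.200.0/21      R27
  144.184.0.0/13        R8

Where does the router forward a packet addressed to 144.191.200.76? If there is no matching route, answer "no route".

R18

Routes whose prefix contains 144.191.200.76:
  144.0.0.0/8 (144.0.0.0 - 144.255.255.255) -> R19
  144.184.0.0/13 (144.184.0.0 - 144.191.255.255) -> R8
  144.190.0.0/15 (144.190.0.0 - 144.191.255.255) -> R17
  144.191.192.0/18 (144.191.192.0 - 144.191.255.255) -> R5
  144.191.192.0/19 (144.191.192.0 - 144.191.223.255) -> R18
More-specific entries that do NOT match:
  144.191.200.96/28 (144.191.200.96 - 144.191.200.111) does not contain 144.191.200.76
  144.191.200.96/27 (144.191.200.96 - 144.191.200.127) does not contain 144.191.200.76
  144.191.232.0/23 (144.191.232.0 - 144.191.233.255) does not contain 144.191.200.76
  144.191.204.0/22 (144.191.204.0 - 144.191.207.255) does not contain 144.191.200.76
  144.191.192.0/21 (144.191.192.0 - 144.191.199.255) does not contain 144.191.200.76
  144.191.232.0/21 (144.191.232.0 - 144.191.239.255) does not contain 144.191.200.76
  144.190.200.0/21 (144.190.200.0 - 144.190.207.255) does not contain 144.191.200.76
Longest matching prefix is /19 -> next hop R18.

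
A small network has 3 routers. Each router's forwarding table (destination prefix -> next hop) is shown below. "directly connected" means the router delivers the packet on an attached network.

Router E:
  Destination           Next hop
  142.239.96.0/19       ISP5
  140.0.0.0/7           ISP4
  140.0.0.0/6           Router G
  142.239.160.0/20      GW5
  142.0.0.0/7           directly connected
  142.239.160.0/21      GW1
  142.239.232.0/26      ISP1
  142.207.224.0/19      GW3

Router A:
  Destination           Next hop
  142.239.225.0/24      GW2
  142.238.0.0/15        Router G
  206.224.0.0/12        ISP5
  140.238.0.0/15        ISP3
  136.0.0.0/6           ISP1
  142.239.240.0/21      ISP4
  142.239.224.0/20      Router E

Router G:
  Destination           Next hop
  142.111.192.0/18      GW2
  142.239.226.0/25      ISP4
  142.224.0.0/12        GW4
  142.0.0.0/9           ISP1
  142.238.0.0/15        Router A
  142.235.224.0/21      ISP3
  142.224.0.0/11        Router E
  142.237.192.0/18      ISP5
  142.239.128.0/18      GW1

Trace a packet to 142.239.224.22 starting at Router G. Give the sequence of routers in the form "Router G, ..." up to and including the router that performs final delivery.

At Router G: longest match for 142.239.224.22 is 142.238.0.0/15 -> Router A
At Router A: longest match for 142.239.224.22 is 142.239.224.0/20 -> Router E
At Router E: longest match for 142.239.224.22 is 142.0.0.0/7 -> directly connected

Router G, Router A, Router E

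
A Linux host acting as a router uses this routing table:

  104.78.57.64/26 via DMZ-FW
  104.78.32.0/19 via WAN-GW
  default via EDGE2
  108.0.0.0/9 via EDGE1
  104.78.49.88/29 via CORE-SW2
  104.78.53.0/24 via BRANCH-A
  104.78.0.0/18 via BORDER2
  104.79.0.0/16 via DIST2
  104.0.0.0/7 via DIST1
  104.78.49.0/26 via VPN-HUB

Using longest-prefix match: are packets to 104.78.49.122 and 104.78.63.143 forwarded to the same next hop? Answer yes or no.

yes

104.78.49.122: longest match 104.78.32.0/19 -> WAN-GW
104.78.63.143: longest match 104.78.32.0/19 -> WAN-GW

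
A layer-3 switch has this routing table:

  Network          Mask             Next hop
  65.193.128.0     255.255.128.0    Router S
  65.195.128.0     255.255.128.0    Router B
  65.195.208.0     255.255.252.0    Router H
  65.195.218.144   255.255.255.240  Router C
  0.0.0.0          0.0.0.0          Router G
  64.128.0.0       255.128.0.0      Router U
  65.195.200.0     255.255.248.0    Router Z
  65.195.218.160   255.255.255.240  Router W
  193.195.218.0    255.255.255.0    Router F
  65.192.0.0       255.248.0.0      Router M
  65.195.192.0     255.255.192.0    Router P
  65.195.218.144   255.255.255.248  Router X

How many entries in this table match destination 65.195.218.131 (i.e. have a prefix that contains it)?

4

Prefixes containing 65.195.218.131:
  0.0.0.0/0 (default, matches everything)
  65.192.0.0/13 (65.192.0.0 - 65.199.255.255)
  65.195.128.0/17 (65.195.128.0 - 65.195.255.255)
  65.195.192.0/18 (65.195.192.0 - 65.195.255.255)
Total matching entries: 4.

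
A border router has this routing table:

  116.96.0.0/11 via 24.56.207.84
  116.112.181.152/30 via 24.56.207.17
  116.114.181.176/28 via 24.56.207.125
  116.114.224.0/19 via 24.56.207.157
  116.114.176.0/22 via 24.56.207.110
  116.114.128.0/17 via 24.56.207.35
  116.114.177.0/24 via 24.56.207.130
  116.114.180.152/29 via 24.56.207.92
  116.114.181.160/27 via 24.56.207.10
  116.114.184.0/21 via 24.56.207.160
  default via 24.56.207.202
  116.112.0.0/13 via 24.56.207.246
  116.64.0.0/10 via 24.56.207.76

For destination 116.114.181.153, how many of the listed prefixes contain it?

Prefixes containing 116.114.181.153:
  0.0.0.0/0 (default, matches everything)
  116.64.0.0/10 (116.64.0.0 - 116.127.255.255)
  116.96.0.0/11 (116.96.0.0 - 116.127.255.255)
  116.112.0.0/13 (116.112.0.0 - 116.119.255.255)
  116.114.128.0/17 (116.114.128.0 - 116.114.255.255)
Total matching entries: 5.

5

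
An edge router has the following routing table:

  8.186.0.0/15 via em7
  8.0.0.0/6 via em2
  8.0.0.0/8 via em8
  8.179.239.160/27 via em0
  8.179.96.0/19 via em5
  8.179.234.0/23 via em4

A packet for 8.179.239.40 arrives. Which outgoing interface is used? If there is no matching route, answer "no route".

em8

Routes whose prefix contains 8.179.239.40:
  8.0.0.0/6 (8.0.0.0 - 11.255.255.255) -> em2
  8.0.0.0/8 (8.0.0.0 - 8.255.255.255) -> em8
More-specific entries that do NOT match:
  8.179.239.160/27 (8.179.239.160 - 8.179.239.191) does not contain 8.179.239.40
  8.179.234.0/23 (8.179.234.0 - 8.179.235.255) does not contain 8.179.239.40
  8.179.96.0/19 (8.179.96.0 - 8.179.127.255) does not contain 8.179.239.40
  8.186.0.0/15 (8.186.0.0 - 8.187.255.255) does not contain 8.179.239.40
Longest matching prefix is /8 -> interface em8.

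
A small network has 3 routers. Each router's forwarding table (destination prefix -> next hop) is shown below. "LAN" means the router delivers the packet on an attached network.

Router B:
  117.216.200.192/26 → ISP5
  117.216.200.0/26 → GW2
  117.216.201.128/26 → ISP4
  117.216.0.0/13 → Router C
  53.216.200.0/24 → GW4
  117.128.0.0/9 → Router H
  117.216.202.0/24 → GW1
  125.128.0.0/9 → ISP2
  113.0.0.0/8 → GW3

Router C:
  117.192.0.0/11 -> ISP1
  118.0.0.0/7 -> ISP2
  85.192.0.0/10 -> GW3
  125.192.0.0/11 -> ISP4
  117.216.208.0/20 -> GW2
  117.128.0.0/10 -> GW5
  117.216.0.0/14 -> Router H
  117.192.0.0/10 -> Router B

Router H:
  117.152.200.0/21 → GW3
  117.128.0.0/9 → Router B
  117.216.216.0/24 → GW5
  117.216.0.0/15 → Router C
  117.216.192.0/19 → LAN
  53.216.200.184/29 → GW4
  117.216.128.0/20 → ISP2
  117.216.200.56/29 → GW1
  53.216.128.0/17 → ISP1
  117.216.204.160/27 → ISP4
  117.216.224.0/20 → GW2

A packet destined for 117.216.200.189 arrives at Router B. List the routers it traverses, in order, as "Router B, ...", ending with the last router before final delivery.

At Router B: longest match for 117.216.200.189 is 117.216.0.0/13 -> Router C
At Router C: longest match for 117.216.200.189 is 117.216.0.0/14 -> Router H
At Router H: longest match for 117.216.200.189 is 117.216.192.0/19 -> LAN

Router B, Router C, Router H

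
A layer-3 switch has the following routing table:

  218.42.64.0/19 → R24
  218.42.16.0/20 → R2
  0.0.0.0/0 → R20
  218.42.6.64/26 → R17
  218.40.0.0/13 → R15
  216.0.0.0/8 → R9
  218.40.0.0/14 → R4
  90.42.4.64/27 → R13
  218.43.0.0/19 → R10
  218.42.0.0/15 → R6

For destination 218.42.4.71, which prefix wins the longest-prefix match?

Entries matching 218.42.4.71:
  0.0.0.0/0 (default, matches everything)
  218.40.0.0/13 (218.40.0.0 - 218.47.255.255)
  218.40.0.0/14 (218.40.0.0 - 218.43.255.255)
  218.42.0.0/15 (218.42.0.0 - 218.43.255.255)
Most specific is 218.42.0.0/15.

218.42.0.0/15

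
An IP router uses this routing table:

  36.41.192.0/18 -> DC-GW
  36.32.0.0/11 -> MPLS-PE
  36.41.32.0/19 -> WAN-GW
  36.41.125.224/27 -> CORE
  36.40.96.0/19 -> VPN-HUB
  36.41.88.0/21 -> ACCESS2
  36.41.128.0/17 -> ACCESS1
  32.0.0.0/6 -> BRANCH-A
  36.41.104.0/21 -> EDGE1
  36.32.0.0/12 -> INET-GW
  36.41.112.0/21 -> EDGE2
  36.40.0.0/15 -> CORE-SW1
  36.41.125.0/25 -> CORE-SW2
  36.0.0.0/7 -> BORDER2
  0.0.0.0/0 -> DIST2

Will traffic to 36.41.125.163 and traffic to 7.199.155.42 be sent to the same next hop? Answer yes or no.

no

36.41.125.163: longest match 36.40.0.0/15 -> CORE-SW1
7.199.155.42: longest match 0.0.0.0/0 -> DIST2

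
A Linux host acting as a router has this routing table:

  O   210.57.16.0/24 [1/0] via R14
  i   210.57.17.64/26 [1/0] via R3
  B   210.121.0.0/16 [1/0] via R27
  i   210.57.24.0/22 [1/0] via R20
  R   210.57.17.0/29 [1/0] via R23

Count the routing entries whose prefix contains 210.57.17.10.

0

No listed prefix contains 210.57.17.10.
Total matching entries: 0.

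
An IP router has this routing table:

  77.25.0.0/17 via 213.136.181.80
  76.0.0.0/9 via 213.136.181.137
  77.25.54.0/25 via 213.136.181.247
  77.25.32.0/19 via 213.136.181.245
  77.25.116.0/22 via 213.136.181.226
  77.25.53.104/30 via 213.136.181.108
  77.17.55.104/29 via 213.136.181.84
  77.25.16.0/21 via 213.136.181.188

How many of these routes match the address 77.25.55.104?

Prefixes containing 77.25.55.104:
  77.25.0.0/17 (77.25.0.0 - 77.25.127.255)
  77.25.32.0/19 (77.25.32.0 - 77.25.63.255)
Total matching entries: 2.

2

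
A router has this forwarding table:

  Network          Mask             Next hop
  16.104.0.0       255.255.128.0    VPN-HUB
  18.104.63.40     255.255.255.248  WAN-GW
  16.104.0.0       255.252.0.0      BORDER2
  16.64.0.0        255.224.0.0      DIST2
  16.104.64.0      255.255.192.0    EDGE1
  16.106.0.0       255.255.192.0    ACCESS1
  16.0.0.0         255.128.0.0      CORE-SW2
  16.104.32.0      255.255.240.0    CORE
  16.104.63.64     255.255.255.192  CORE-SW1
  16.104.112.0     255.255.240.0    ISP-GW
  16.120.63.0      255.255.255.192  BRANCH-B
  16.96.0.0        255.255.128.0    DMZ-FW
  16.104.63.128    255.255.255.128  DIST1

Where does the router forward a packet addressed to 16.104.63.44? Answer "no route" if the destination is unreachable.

VPN-HUB

Routes whose prefix contains 16.104.63.44:
  16.0.0.0/9 (16.0.0.0 - 16.127.255.255) -> CORE-SW2
  16.104.0.0/14 (16.104.0.0 - 16.107.255.255) -> BORDER2
  16.104.0.0/17 (16.104.0.0 - 16.104.127.255) -> VPN-HUB
More-specific entries that do NOT match:
  18.104.63.40/29 (18.104.63.40 - 18.104.63.47) does not contain 16.104.63.44
  16.104.63.64/26 (16.104.63.64 - 16.104.63.127) does not contain 16.104.63.44
  16.120.63.0/26 (16.120.63.0 - 16.120.63.63) does not contain 16.104.63.44
  16.104.63.128/25 (16.104.63.128 - 16.104.63.255) does not contain 16.104.63.44
  16.104.32.0/20 (16.104.32.0 - 16.104.47.255) does not contain 16.104.63.44
  16.104.112.0/20 (16.104.112.0 - 16.104.127.255) does not contain 16.104.63.44
  16.104.64.0/18 (16.104.64.0 - 16.104.127.255) does not contain 16.104.63.44
  16.106.0.0/18 (16.106.0.0 - 16.106.63.255) does not contain 16.104.63.44
Longest matching prefix is /17 -> next hop VPN-HUB.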